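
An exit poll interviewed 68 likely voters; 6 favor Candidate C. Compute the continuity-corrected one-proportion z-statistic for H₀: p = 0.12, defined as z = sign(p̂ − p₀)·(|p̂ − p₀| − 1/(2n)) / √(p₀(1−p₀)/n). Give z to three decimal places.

The sample proportion is 6/68 = 0.08824. p̂ − p₀ = -0.031765.
1/(2n) = 0.007353.
Corrected numerator: |-0.031765| − 0.007353 = 0.024412.
Null standard error: √(0.12·0.88/68) = √0.001552941 = 0.039407.
z = (−)0.024412/0.039407 = -0.619.

z = -0.619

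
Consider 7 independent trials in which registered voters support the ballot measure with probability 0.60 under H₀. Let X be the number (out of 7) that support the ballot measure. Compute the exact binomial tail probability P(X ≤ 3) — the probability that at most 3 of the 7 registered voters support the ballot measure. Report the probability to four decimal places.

P = 0.2898

X is binomial with n = 7 and p = 0.60.
P(X ≤ 3) = C(7,0)·0.60^0·0.40^7 + C(7,1)·0.60^1·0.40^6 + C(7,2)·0.60^2·0.40^5 + C(7,3)·0.60^3·0.40^4.
= 0.001638 + 0.017203 + 0.077414 + 0.193536 = 0.2898.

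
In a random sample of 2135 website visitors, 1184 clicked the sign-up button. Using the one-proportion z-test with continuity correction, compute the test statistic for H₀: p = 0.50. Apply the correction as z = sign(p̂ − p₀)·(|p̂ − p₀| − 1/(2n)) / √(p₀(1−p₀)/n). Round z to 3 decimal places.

Sample proportion p̂ = 1184/2135 = 0.55457. p̂ − p₀ = 0.054567.
1/(2n) = 0.000234.
Corrected numerator: |0.054567| − 0.000234 = 0.054333.
SE₀ = √(0.50·0.50/2135) = 0.010821.
z = +0.054333/0.010821 = 5.021.

z = 5.021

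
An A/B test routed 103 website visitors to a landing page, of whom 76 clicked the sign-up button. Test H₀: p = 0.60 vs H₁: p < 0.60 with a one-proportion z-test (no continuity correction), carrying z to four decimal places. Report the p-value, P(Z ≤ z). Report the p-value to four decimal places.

p-value = 0.9979

The sample proportion is 76/103 = 0.73786.
SE₀ = √(0.60·0.40/103) = 0.048271.
z = (p̂ − p₀)/SE = (76/103 − 0.60)/0.048271 ≈ 2.8560.
From the standard normal, P(Z ≤ z) = 0.9979.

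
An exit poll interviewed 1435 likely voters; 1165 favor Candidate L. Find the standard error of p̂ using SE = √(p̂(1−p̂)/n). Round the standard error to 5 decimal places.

Sample proportion p̂ = 1165/1435 = 0.81185.
p̂(1−p̂) = 0.81185·0.18815 = 0.152750.
SE = √(0.152750/1435) = √0.000106446 = 0.01032.

SE = 0.01032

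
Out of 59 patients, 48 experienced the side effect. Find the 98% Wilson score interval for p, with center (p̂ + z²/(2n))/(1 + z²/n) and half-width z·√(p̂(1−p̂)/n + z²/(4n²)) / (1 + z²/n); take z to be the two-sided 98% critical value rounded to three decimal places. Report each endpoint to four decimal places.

(0.6713, 0.9031)

Here p̂ = 48/59 = 0.81356 and z = 2.326 (z² = 5.410276).
1 + z²/n = 1.091700.
Adjusted center: (0.81356 + z²/(2n))/1.091700 = 0.78722.
Radicand: p̂(1−p̂)/n + z²/(4n²) = 0.002570857 + 0.000388558 = 0.002959415.
Half-width = 2.326·√0.002959415/1.091700 = 0.11591.
Interval: 0.78722 ± 0.11591 → (0.6713, 0.9031).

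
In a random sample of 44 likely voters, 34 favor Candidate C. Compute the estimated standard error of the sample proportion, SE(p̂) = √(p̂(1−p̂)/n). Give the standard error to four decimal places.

p̂ = 34/44 = 0.77273.
p̂(1−p̂) = 0.77273·0.22727 = 0.175618.
Dividing by n and taking the root: √0.003991318 = 0.0632.

SE = 0.0632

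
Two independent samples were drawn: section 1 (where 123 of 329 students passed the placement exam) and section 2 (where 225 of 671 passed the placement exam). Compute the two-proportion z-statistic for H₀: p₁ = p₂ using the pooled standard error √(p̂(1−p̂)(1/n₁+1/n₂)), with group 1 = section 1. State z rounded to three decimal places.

z = 1.202

p̂₁ = 123/329 = 0.37386, p̂₂ = 225/671 = 0.33532.
Pooled p̂ = (123+225)/(329+671) = 348/1000 = 0.34800.
SE = √[p̂(1−p̂)(1/n₁+1/n₂)] = √[0.34800·0.65200·(1/329+1/671)] ≈ 0.032059.
z = (p̂₁ − p̂₂)/SE = (0.37386 − 0.33532)/0.032059 = 0.03854/0.032059 = 1.202.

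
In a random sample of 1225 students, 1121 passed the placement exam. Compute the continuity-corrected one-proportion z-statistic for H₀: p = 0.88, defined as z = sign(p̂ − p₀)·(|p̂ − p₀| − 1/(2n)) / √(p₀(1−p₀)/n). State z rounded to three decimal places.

With x = 1121 successes in n = 1225, p̂ = 0.91510. p̂ − p₀ = 0.035102.
Continuity correction 1/(2n) = 1/2450 = 0.000408.
Corrected numerator: |0.035102| − 0.000408 = 0.034694.
Null standard error: √(0.88·0.12/1225) = √0.000086204 = 0.009285.
z = +0.034694/0.009285 = 3.737.

z = 3.737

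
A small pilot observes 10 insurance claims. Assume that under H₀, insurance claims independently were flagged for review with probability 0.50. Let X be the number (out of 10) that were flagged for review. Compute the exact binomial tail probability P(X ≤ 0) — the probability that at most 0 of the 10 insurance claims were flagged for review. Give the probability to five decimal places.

X is binomial with n = 10 and p = 0.50.
P(X ≤ 0) = C(10,0)·0.50^0·0.50^10.
= 0.000977 = 0.00098.

P = 0.00098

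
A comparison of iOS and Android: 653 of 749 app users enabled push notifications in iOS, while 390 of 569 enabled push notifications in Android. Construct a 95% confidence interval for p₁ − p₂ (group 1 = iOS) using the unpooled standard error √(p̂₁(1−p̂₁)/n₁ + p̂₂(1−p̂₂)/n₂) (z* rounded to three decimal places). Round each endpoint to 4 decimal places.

(0.1414, 0.2315)

p̂₁ = 653/749 = 0.87183, p̂₂ = 390/569 = 0.68541; p̂₁ − p̂₂ = 0.18642.
Unpooled SE = √(p̂₁(1−p̂₁)/n₁ + p̂₂(1−p̂₂)/n₂) = √(0.000149190 + 0.000378949) = 0.022981.
z* = 1.960 at the 95% level. Margin of error = 0.04504.
So the interval runs from 0.1414 to 0.2315.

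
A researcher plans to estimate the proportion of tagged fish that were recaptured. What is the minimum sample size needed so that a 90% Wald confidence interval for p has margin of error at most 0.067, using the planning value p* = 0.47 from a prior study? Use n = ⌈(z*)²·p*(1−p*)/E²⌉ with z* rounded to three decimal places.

n = 151

For 90% confidence, z* = 1.645.
p*(1−p*) = 0.2491.
(z*)²·p*(1−p*)/E² = 2.706025·0.2491/0.004489 = 150.161.
⌈150.161⌉ = 151.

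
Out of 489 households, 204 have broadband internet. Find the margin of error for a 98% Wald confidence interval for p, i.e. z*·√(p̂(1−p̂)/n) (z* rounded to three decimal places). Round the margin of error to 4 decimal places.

ME = 0.0519

Sample proportion p̂ = 204/489 = 0.41718.
SE(p̂) = √(0.41718·0.58282/489) = 0.022298.
The 98% critical value is z* = 2.326.
So ME = 0.0519.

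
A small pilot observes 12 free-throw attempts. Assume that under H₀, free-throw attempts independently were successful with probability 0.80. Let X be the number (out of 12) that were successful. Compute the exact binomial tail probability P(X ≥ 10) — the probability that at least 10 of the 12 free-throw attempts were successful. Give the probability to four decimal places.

X is binomial with n = 12 and p = 0.80.
P(X ≥ 10) = C(12,10)·0.80^10·0.20^2 + C(12,11)·0.80^11·0.20^1 + C(12,12)·0.80^12·0.20^0.
= 0.283468 + 0.206158 + 0.068719 = 0.5583.

P = 0.5583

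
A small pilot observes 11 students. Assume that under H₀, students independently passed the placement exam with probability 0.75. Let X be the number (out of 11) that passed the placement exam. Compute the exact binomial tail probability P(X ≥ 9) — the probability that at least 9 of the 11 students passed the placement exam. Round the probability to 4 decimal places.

P = 0.4552

X ~ Binomial(n=11, p=0.75).
P(X ≥ 9) = C(11,9)·0.75^9·0.25^2 + C(11,10)·0.75^10·0.25^1 + C(11,11)·0.75^11·0.25^0.
= 0.258104 + 0.154862 + 0.042235 = 0.4552.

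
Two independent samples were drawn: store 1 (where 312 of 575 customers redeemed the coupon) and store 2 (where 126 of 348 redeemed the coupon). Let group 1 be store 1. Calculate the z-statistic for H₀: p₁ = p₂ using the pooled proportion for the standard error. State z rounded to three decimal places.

z = 5.323

p̂₁ = 312/575 = 0.54261, p̂₂ = 126/348 = 0.36207.
Pooled p̂ = (312+126)/(575+348) = 438/923 = 0.47454.
Pooled SE = √[0.2493518·0.00461269] ≈ 0.033914.
z = (p̂₁ − p̂₂)/SE = (0.54261 − 0.36207)/0.033914 = 0.18054/0.033914 = 5.323.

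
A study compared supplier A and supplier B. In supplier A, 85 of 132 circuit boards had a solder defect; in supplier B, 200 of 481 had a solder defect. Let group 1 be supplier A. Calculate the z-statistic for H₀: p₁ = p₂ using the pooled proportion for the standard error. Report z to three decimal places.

Sample proportions: p̂₁ = 85/132 = 0.64394 and p̂₂ = 200/481 = 0.41580.
Pooled p̂ = (85+200)/(132+481) = 285/613 = 0.46493.
SE = √[p̂(1−p̂)(1/n₁+1/n₂)] = √[0.46493·0.53507·(1/132+1/481)] ≈ 0.049008.
z = 0.22814/0.049008 = 4.655.

z = 4.655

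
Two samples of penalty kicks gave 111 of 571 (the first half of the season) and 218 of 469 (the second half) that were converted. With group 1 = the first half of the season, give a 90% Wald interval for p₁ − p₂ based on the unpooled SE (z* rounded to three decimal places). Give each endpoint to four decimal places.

p̂₁ = 111/571 = 0.19440, p̂₂ = 218/469 = 0.46482; p̂₁ − p̂₂ = -0.27042.
SE = √(0.000274266 + 0.000530410) = √0.000804676 = 0.028367.
For 90% confidence, z* = 1.645. Margin = 1.645·0.028367 = 0.04666.
CI: -0.27042 ± 0.04666 = (-0.3171, -0.2238).

(-0.3171, -0.2238)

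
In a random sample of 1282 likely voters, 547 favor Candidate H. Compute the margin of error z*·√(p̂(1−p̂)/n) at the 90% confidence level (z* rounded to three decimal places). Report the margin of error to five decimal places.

ME = 0.02272

p̂ = 547/1282 = 0.42668.
Standard error of p̂: √(0.244624/1282) = √0.000190814 = 0.013814.
z* = 1.645 at the 90% level.
Margin of error = z*·SE = 1.645 × 0.013814 = 0.02272.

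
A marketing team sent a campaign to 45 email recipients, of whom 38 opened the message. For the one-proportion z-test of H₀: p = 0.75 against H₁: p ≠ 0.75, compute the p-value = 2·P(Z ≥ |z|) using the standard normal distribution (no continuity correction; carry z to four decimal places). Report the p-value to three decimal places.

p-value = 0.143

Sample proportion p̂ = 38/45 = 0.84444.
Under H₀, SE = √(p₀(1−p₀)/n) = √(0.75·0.25/45) = √0.004166667 = 0.064550.
z = (p̂ − p₀)/SE = (38/45 − 0.75)/0.064550 ≈ 1.4631.
From the standard normal, 2·P(Z ≥ |z|) = 0.143.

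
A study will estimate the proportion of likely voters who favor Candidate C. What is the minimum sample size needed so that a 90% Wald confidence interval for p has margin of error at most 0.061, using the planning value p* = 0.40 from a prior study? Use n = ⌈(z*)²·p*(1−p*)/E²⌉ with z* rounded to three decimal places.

The 90% critical value is z* = 1.645.
p*(1−p*) = 0.40·0.60 = 0.2400.
(z*)²·p*(1−p*)/E² = 2.706025·0.2400/0.003721 = 174.535.
⌈174.535⌉ = 175.

n = 175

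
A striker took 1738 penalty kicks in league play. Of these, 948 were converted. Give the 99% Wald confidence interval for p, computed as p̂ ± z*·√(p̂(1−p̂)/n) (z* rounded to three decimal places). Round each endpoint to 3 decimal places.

With x = 948 successes in n = 1738, p̂ = 0.54545.
SE(p̂) = √(0.54545·0.45455/1738) = 0.011944.
For 99% confidence, z* = 2.576.
Margin of error: 2.576 × 0.011944 = 0.03077.
Interval: 0.54545 ± 0.03077 → (0.515, 0.576).

(0.515, 0.576)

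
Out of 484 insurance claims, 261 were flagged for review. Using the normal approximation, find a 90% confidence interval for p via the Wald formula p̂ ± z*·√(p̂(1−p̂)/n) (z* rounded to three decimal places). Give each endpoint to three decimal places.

(0.502, 0.577)

The sample proportion is 261/484 = 0.53926.
Standard error of p̂: √(0.248459/484) = √0.000513345 = 0.022657.
For 90% confidence, z* = 1.645.
Margin of error: 1.645 × 0.022657 = 0.03727.
CI: 0.53926 ± 0.03727 = (0.502, 0.577).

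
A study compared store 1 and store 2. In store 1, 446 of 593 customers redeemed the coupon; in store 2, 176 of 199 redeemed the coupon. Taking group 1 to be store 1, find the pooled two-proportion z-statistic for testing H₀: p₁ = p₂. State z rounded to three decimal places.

Sample proportions: p̂₁ = 446/593 = 0.75211 and p̂₂ = 176/199 = 0.88442.
Pooling: p̂ = 622/792 = 0.78535.
SE = √[p̂(1−p̂)(1/n₁+1/n₂)] = √[0.78535·0.21465·(1/593+1/199)] ≈ 0.033636.
z = (p̂₁ − p̂₂)/SE = (0.75211 − 0.88442)/0.033636 = -0.13231/0.033636 = -3.934.

z = -3.934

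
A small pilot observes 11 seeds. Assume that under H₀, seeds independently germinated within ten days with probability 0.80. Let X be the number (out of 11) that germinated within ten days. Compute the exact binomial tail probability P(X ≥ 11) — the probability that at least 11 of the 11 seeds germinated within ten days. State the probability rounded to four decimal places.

P = 0.0859

X ~ Binomial(n=11, p=0.80).
P(X ≥ 11) = C(11,11)·0.80^11·0.20^0.
= 0.085899 = 0.0859.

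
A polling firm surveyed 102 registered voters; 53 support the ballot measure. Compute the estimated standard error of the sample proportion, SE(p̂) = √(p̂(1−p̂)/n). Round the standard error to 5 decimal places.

SE = 0.04947

With x = 53 successes in n = 102, p̂ = 0.51961.
p̂(1−p̂) = 0.249615.
Dividing by n and taking the root: √0.002447206 = 0.04947.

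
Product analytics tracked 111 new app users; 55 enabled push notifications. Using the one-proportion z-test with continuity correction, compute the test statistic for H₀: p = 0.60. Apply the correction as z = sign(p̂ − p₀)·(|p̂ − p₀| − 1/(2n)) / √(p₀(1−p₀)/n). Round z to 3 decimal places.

p̂ = 55/111 = 0.49550. p̂ − p₀ = -0.104505.
1/(2n) = 0.004505.
Corrected numerator: |-0.104505| − 0.004505 = 0.100000.
Under H₀, SE = √(p₀(1−p₀)/n) = √(0.60·0.40/111) = √0.002162162 = 0.046499.
z = −0.100000/0.046499 = -2.151.

z = -2.151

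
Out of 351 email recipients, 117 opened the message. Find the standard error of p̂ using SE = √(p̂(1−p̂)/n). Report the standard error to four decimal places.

SE = 0.0252

p̂ = 117/351 = 0.33333.
p̂(1−p̂) = 0.33333·0.66667 = 0.222221.
Dividing by n and taking the root: √0.000633108 = 0.0252.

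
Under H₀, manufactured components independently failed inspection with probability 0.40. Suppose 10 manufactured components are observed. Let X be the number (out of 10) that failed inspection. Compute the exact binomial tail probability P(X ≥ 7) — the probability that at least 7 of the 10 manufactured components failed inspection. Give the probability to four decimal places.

P = 0.0548

X is binomial with n = 10 and p = 0.40.
P(X ≥ 7) = C(10,7)·0.40^7·0.60^3 + C(10,8)·0.40^8·0.60^2 + C(10,9)·0.40^9·0.60^1 + C(10,10)·0.40^10·0.60^0.
= 0.042467 + 0.010617 + 0.001573 + 0.000105 = 0.0548.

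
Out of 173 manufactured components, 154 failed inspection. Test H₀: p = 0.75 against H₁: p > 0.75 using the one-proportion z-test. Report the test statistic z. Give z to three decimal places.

p̂ = 154/173 = 0.89017.
SE₀ = √(0.75·0.25/173) = 0.032921.
z = (0.89017 − 0.75)/0.032921 = 0.14017/0.032921 = 4.258.

z = 4.258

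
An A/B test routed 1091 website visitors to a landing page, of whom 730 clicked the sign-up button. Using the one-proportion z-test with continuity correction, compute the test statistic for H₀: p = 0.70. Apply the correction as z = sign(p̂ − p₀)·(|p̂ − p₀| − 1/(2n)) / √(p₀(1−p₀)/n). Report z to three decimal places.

z = -2.193

p̂ = 730/1091 = 0.66911. p̂ − p₀ = -0.030889.
1/(2n) = 0.000458.
Corrected numerator: |-0.030889| − 0.000458 = 0.030431.
Null standard error: √(0.70·0.30/1091) = √0.000192484 = 0.013874.
z = (−)0.030431/0.013874 = -2.193.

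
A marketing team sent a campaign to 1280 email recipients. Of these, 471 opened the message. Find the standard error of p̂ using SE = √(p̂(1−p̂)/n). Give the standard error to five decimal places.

Sample proportion p̂ = 471/1280 = 0.36797.
p̂(1−p̂) = 0.232568.
SE = √(0.232568/1280) = 0.01348.

SE = 0.01348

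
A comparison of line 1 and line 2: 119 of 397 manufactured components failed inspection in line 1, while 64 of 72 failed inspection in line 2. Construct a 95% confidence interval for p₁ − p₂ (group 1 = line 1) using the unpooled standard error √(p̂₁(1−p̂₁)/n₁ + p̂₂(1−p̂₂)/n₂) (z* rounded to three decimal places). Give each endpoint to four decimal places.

p̂₁ = 0.29975, p̂₂ = 0.88889, so the observed difference is -0.58914.
SE = √(0.000528713 + 0.001371742) = √0.001900455 = 0.043594.
z* = 1.960 at the 95% level. Margin = 1.960·0.043594 = 0.08544.
So the interval runs from -0.6746 to -0.5037.

(-0.6746, -0.5037)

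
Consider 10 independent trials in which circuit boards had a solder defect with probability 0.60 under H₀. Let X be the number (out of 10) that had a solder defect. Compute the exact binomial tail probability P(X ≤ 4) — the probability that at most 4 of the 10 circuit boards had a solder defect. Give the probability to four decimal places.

X is binomial with n = 10 and p = 0.60.
P(X ≤ 4) = Σ_{j=0}^{4} C(10,j)·0.60^j·0.40^{10−j}.
= 0.000105 + 0.001573 + 0.010617 + 0.042467 + 0.111477 = 0.1662.

P = 0.1662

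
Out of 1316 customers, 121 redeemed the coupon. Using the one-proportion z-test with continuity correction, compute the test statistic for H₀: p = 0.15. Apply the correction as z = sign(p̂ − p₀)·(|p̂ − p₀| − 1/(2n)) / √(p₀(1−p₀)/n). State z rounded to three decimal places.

z = -5.859

p̂ = 121/1316 = 0.09195. p̂ − p₀ = -0.058055.
1/(2n) = 0.000380.
Corrected numerator: |-0.058055| − 0.000380 = 0.057675.
Under H₀, SE = √(p₀(1−p₀)/n) = √(0.15·0.85/1316) = √0.000096884 = 0.009843.
z = −0.057675/0.009843 = -5.859.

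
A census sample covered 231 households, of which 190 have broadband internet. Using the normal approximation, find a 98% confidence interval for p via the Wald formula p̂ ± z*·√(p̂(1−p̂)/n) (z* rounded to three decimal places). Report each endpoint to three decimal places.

With x = 190 successes in n = 231, p̂ = 0.82251.
Standard error of p̂: √(0.145987/231) = √0.000631977 = 0.025139.
z* = 2.326 at the 98% level.
Margin of error: 2.326 × 0.025139 = 0.05847.
CI: 0.82251 ± 0.05847 = (0.764, 0.881).

(0.764, 0.881)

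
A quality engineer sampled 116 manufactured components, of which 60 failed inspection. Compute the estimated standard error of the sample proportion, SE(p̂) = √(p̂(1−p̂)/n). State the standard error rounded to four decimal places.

SE = 0.0464

With x = 60 successes in n = 116, p̂ = 0.51724.
p̂(1−p̂) = 0.51724·0.48276 = 0.249703.
SE = √(0.249703/116) = √0.002152612 = 0.0464.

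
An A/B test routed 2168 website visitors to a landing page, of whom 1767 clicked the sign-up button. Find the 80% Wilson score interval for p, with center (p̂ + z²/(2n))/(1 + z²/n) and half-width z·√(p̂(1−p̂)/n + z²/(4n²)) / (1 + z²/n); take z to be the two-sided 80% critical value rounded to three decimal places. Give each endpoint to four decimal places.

(0.8041, 0.8255)

p̂ = 1767/2168 = 0.81504; z = 1.282, so z² = 1.643524.
1 + z²/n = 1.000758.
Adjusted center: (0.81504 + z²/(2n))/1.000758 = 0.81480.
Radicand: p̂(1−p̂)/n + z²/(4n²) = 0.000069535 + 0.000000087 = 0.000069622.
Half-width = z·√(radicand)/denom = 1.282·0.008344/1.000758 = 0.01069.
CI: 0.81480 ± 0.01069 = (0.8041, 0.8255).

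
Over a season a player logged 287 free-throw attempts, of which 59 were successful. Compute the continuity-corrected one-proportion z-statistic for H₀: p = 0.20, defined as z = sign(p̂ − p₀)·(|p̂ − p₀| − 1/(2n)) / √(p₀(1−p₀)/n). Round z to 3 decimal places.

z = 0.162

p̂ = 59/287 = 0.20557. p̂ − p₀ = 0.005575.
1/(2n) = 0.001742.
Corrected numerator: |0.005575| − 0.001742 = 0.003833.
SE₀ = √(0.20·0.80/287) = 0.023611.
z = +0.003833/0.023611 = 0.162.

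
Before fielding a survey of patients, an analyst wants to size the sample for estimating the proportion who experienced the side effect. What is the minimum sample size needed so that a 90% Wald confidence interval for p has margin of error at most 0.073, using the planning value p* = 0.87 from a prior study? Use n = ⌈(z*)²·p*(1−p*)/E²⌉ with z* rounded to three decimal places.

z* = 1.645 at the 90% level.
p*(1−p*) = 0.1131.
(z*)²·p*(1−p*)/E² = 2.706025·0.1131/0.005329 = 57.431.
⌈57.431⌉ = 58.

n = 58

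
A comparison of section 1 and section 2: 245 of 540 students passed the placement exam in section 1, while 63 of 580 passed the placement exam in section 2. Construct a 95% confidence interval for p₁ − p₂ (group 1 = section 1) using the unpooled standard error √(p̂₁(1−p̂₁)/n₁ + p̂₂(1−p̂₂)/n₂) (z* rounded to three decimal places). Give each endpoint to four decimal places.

(0.2960, 0.3941)

p̂₁ = 0.45370, p̂₂ = 0.10862, so the observed difference is 0.34508.
SE = √(0.000458994 + 0.000166935) = √0.000625929 = 0.025019.
The 95% critical value is z* = 1.960. Margin = 1.960·0.025019 = 0.04904.
CI: 0.34508 ± 0.04904 = (0.2960, 0.3941).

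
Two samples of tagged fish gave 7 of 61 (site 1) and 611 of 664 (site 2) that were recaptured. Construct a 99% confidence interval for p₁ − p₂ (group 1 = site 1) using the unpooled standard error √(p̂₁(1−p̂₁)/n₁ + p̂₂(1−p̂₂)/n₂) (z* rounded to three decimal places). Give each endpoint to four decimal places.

(-0.9140, -0.6969)

p̂₁ = 7/61 = 0.11475, p̂₂ = 611/664 = 0.92018; p̂₁ − p̂₂ = -0.80543.
SE = √(0.001665338 + 0.000110615) = √0.001775953 = 0.042142.
For 99% confidence, z* = 2.576. Margin of error = 0.10856.
CI: -0.80543 ± 0.10856 = (-0.9140, -0.6969).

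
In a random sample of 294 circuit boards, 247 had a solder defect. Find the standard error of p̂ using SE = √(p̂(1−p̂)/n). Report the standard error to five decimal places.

SE = 0.02137

Sample proportion p̂ = 247/294 = 0.84014.
p̂(1−p̂) = 0.84014·0.15986 = 0.134305.
Dividing by n and taking the root: √0.000456820 = 0.02137.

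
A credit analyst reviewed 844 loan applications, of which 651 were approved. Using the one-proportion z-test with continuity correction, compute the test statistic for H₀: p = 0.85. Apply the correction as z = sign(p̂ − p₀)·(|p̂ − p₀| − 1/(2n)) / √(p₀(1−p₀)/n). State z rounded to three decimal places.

z = -6.353

p̂ = 651/844 = 0.77133. p̂ − p₀ = -0.078673.
Continuity correction 1/(2n) = 1/1688 = 0.000592.
Corrected numerator: |-0.078673| − 0.000592 = 0.078081.
SE₀ = √(0.85·0.15/844) = 0.012291.
z = −0.078081/0.012291 = -6.353.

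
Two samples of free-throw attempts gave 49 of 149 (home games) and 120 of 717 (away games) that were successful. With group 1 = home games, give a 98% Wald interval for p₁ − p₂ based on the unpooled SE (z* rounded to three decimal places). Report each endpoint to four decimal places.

(0.0663, 0.2567)

p̂₁ = 0.32886, p̂₂ = 0.16736, so the observed difference is 0.16150.
SE = √(0.001481280 + 0.000194356) = √0.001675636 = 0.040935.
For 98% confidence, z* = 2.326. Margin = 2.326·0.040935 = 0.09521.
CI: 0.16150 ± 0.09521 = (0.0663, 0.2567).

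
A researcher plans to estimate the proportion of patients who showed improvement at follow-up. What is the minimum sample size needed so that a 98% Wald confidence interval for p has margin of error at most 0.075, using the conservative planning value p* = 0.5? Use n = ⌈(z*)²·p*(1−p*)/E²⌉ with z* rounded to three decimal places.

n = 241

For 98% confidence, z* = 2.326.
p*(1−p*) = 0.50·0.50 = 0.2500.
(z*)²·p*(1−p*)/E² = 5.410276·0.2500/0.005625 = 240.457.
Rounding up, n = 241.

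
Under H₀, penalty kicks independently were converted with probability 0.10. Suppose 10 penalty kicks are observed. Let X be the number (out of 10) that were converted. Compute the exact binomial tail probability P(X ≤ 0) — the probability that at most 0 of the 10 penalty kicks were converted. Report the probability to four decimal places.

P = 0.3487

X is binomial with n = 10 and p = 0.10.
P(X ≤ 0) = C(10,0)·0.10^0·0.90^10.
= 0.348678 = 0.3487.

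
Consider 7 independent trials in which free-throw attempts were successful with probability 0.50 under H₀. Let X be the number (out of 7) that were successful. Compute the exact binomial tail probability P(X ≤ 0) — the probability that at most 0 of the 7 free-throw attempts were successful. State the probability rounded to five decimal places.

X is binomial with n = 7 and p = 0.50.
P(X ≤ 0) = C(7,0)·0.50^0·0.50^7.
= 0.007812 = 0.00781.

P = 0.00781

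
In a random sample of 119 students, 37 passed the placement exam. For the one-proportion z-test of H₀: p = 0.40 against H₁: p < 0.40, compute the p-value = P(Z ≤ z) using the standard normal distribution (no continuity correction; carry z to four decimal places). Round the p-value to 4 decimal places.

p-value = 0.0237

The sample proportion is 37/119 = 0.31092.
Null standard error: √(0.40·0.60/119) = √0.002016807 = 0.044909.
Test statistic (full precision, shown to 4 dp): z = (37/119 − 0.40)/SE₀ ≈ -1.9835.
p-value = P(Z ≤ z) with z = -1.9835 → 0.0237.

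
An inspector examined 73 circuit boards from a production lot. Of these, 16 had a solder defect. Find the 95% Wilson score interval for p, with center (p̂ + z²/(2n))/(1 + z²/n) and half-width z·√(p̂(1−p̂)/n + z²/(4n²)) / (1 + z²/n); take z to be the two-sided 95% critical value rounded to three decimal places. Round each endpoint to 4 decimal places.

(0.1397, 0.3268)

p̂ = 16/73 = 0.21918; z = 1.960, so z² = 3.841600.
1 + z²/n = 1.052625.
Adjusted center: (0.21918 + z²/(2n))/1.052625 = 0.23322.
Radicand: p̂(1−p̂)/n + z²/(4n²) = 0.002344371 + 0.000180221 = 0.002524592.
Half-width = 1.960·√0.002524592/1.052625 = 0.09356.
Interval: 0.23322 ± 0.09356 → (0.1397, 0.3268).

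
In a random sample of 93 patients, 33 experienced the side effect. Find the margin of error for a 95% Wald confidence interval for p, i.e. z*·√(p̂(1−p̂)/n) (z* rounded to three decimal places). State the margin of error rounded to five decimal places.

ME = 0.09724

Sample proportion p̂ = 33/93 = 0.35484.
SE(p̂) = √(0.35484·0.64516/93) = 0.049614.
For 95% confidence, z* = 1.960.
Margin of error = z*·SE = 1.960 × 0.049614 = 0.09724.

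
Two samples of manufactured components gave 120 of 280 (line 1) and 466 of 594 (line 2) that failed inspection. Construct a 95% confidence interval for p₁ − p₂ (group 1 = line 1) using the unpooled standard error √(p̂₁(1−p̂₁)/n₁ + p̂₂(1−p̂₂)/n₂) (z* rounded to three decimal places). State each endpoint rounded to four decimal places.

p̂₁ = 120/280 = 0.42857, p̂₂ = 466/594 = 0.78451; p̂₁ − p̂₂ = -0.35594.
Unpooled SE = √(p̂₁(1−p̂₁)/n₁ + p̂₂(1−p̂₂)/n₂) = √(0.000874636 + 0.000284601) = 0.034048.
For 95% confidence, z* = 1.960. Margin = 1.960·0.034048 = 0.06673.
CI: -0.35594 ± 0.06673 = (-0.4227, -0.2892).

(-0.4227, -0.2892)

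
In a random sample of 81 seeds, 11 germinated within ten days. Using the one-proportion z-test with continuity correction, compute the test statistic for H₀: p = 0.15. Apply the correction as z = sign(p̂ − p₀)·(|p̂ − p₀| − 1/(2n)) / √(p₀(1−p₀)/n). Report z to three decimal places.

With x = 11 successes in n = 81, p̂ = 0.13580. p̂ − p₀ = -0.014198.
Continuity correction 1/(2n) = 1/162 = 0.006173.
Corrected numerator: |-0.014198| − 0.006173 = 0.008025.
Under H₀, SE = √(p₀(1−p₀)/n) = √(0.15·0.85/81) = √0.001574074 = 0.039675.
z = (−)0.008025/0.039675 = -0.202.

z = -0.202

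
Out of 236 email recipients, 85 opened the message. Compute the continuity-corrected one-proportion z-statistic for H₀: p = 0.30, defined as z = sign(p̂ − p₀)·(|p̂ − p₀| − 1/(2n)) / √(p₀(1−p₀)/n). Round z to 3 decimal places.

z = 1.946

The sample proportion is 85/236 = 0.36017. p̂ − p₀ = 0.060169.
Continuity correction 1/(2n) = 1/472 = 0.002119.
Corrected numerator: |0.060169| − 0.002119 = 0.058050.
SE₀ = √(0.30·0.70/236) = 0.029830.
z = +0.058050/0.029830 = 1.946.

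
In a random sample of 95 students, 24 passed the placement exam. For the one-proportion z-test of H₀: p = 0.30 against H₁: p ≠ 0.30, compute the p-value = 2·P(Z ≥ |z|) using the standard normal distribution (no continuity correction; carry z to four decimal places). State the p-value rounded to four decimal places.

Sample proportion p̂ = 24/95 = 0.25263.
SE₀ = √(0.30·0.70/95) = 0.047016.
Test statistic (full precision, shown to 4 dp): z = (24/95 − 0.30)/SE₀ ≈ -1.0075.
p-value = 2·P(Z ≥ |z|) with z = -1.0075 → 0.3137.

p-value = 0.3137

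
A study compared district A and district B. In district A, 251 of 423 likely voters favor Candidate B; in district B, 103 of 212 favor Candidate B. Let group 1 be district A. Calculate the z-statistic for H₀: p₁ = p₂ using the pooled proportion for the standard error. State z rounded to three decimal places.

z = 2.573

Sample proportions: p̂₁ = 251/423 = 0.59338 and p̂₂ = 103/212 = 0.48585.
Pooled p̂ = (251+103)/(423+212) = 354/635 = 0.55748.
Pooled SE = √[0.2466960·0.00708105] ≈ 0.041796.
z = (p̂₁ − p̂₂)/SE = (0.59338 − 0.48585)/0.041796 = 0.10753/0.041796 = 2.573.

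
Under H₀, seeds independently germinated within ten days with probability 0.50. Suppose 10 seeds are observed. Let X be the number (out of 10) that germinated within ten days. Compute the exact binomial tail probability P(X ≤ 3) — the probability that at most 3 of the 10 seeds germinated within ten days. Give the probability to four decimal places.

P = 0.1719

X is binomial with n = 10 and p = 0.50.
P(X ≤ 3) = C(10,0)·0.50^0·0.50^10 + C(10,1)·0.50^1·0.50^9 + C(10,2)·0.50^2·0.50^8 + C(10,3)·0.50^3·0.50^7.
= 0.000977 + 0.009766 + 0.043945 + 0.117188 = 0.1719.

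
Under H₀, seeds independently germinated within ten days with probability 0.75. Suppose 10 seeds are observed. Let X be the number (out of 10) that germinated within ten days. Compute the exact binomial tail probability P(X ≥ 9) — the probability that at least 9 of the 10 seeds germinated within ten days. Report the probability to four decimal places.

P = 0.2440

X ~ Binomial(n=10, p=0.75).
P(X ≥ 9) = C(10,9)·0.75^9·0.25^1 + C(10,10)·0.75^10·0.25^0.
= 0.187712 + 0.056314 = 0.2440.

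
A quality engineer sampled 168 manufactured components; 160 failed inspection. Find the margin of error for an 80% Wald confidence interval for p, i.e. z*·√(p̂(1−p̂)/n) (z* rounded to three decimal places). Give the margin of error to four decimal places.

p̂ = 160/168 = 0.95238.
SE(p̂) = √(0.95238·0.04762/168) = 0.016430.
The 80% critical value is z* = 1.282.
So ME = 0.0211.

ME = 0.0211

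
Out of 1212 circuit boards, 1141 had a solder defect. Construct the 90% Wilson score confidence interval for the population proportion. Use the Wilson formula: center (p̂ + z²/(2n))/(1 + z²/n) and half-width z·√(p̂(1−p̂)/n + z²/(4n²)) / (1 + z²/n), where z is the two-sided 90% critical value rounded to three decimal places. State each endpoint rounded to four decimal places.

Here p̂ = 1141/1212 = 0.94142 and z = 1.645 (z² = 2.706025).
Denominator 1 + z²/n = 1 + 2.706025/1212 = 1.002233.
Center = (0.94142 + 0.001116)/1.002233 = 0.94044.
Radicand: p̂(1−p̂)/n + z²/(4n²) = 0.000045503 + 0.000000461 = 0.000045964.
Half-width = 1.645·√0.000045964/1.002233 = 0.01113.
So the interval runs from 0.9293 to 0.9516.

(0.9293, 0.9516)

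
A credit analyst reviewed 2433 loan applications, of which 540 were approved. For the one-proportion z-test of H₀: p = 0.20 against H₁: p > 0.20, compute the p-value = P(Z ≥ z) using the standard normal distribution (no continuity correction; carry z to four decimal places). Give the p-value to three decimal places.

With x = 540 successes in n = 2433, p̂ = 0.22195.
Under H₀, SE = √(p₀(1−p₀)/n) = √(0.20·0.80/2433) = √0.000065762 = 0.008109.
Test statistic (full precision, shown to 4 dp): z = (540/2433 − 0.20)/SE₀ ≈ 2.7065.
p-value = P(Z ≥ z) with z = 2.7065 → 0.003.

p-value = 0.003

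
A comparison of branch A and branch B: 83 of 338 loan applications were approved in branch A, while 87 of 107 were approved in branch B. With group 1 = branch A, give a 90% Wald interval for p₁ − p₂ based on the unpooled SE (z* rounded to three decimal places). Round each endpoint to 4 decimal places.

(-0.6405, -0.4945)

p̂₁ = 0.24556, p̂₂ = 0.81308, so the observed difference is -0.56752.
SE = √(0.000548111 + 0.001420358) = √0.001968469 = 0.044367.
z* = 1.645 at the 90% level. Margin of error = 0.07298.
Interval: -0.56752 ± 0.07298 → (-0.6405, -0.4945).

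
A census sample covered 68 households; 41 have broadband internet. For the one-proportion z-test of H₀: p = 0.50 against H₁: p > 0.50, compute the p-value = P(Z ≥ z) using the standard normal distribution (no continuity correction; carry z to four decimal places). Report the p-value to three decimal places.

p-value = 0.045

p̂ = 41/68 = 0.60294.
Null standard error: √(0.50·0.50/68) = √0.003676471 = 0.060634.
Test statistic (full precision, shown to 4 dp): z = (41/68 − 0.50)/SE₀ ≈ 1.6977.
From the standard normal, P(Z ≥ z) = 0.045.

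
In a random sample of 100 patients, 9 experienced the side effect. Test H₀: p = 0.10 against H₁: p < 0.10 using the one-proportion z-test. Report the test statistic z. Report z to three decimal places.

z = -0.333

p̂ = 9/100 = 0.09000.
Null standard error: √(0.10·0.90/100) = √0.000900000 = 0.030000.
Test statistic: z = -0.01000/0.030000 = -0.333.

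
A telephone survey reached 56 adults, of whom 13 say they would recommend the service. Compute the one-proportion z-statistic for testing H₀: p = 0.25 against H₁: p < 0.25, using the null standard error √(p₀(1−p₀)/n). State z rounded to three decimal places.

The sample proportion is 13/56 = 0.23214.
SE₀ = √(0.25·0.75/56) = 0.057864.
z = (0.23214 − 0.25)/0.057864 = -0.01786/0.057864 = -0.309.

z = -0.309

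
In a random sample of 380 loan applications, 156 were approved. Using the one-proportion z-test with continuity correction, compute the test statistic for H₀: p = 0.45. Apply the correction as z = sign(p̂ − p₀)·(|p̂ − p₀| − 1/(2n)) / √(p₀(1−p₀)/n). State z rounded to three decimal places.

z = -1.495

With x = 156 successes in n = 380, p̂ = 0.41053. p̂ − p₀ = -0.039474.
Continuity correction 1/(2n) = 1/760 = 0.001316.
Corrected numerator: |-0.039474| − 0.001316 = 0.038158.
SE₀ = √(0.45·0.55/380) = 0.025521.
z = (−)0.038158/0.025521 = -1.495.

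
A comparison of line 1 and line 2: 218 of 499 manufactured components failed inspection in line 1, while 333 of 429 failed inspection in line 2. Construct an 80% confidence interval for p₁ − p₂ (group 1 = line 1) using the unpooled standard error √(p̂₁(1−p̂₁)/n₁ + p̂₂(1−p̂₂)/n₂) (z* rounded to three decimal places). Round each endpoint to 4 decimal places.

p̂₁ = 218/499 = 0.43687, p̂₂ = 333/429 = 0.77622; p̂₁ − p̂₂ = -0.33935.
SE = √(0.000493016 + 0.000404896) = √0.000897912 = 0.029965.
For 80% confidence, z* = 1.282. Margin of error = 0.03842.
Interval: -0.33935 ± 0.03842 → (-0.3778, -0.3009).

(-0.3778, -0.3009)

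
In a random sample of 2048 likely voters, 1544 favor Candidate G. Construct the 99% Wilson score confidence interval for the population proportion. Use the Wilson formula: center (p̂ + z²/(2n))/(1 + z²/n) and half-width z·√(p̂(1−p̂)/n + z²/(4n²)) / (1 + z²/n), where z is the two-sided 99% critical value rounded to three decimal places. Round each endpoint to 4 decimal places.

p̂ = 1544/2048 = 0.75391; z = 2.576, so z² = 6.635776.
Denominator 1 + z²/n = 1 + 6.635776/2048 = 1.003240.
Center = (0.75391 + 0.001620)/1.003240 = 0.75309.
Radicand: p̂(1−p̂)/n + z²/(4n²) = 0.000090592 + 0.000000396 = 0.000090988.
Half-width = z·√(radicand)/denom = 2.576·0.009539/1.003240 = 0.02449.
So the interval runs from 0.7286 to 0.7776.

(0.7286, 0.7776)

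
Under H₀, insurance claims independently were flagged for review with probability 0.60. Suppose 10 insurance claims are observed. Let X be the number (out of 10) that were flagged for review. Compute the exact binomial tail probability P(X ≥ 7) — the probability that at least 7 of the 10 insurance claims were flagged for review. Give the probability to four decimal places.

P = 0.3823

X is binomial with n = 10 and p = 0.60.
P(X ≥ 7) = C(10,7)·0.60^7·0.40^3 + C(10,8)·0.60^8·0.40^2 + C(10,9)·0.60^9·0.40^1 + C(10,10)·0.60^10·0.40^0.
= 0.214991 + 0.120932 + 0.040311 + 0.006047 = 0.3823.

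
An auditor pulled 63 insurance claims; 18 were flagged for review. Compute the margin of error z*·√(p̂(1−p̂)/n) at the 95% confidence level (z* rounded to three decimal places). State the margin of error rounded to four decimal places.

ME = 0.1116

p̂ = 18/63 = 0.28571.
Standard error of p̂: √(0.204082/63) = √0.003239391 = 0.056916.
The 95% critical value is z* = 1.960.
So ME = 0.1116.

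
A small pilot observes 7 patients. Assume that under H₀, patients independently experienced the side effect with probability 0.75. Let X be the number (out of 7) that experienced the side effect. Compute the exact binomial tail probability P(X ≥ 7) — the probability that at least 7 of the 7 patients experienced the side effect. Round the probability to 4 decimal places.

P = 0.1335

X ~ Binomial(n=7, p=0.75).
P(X ≥ 7) = C(7,7)·0.75^7·0.25^0.
= 0.133484 = 0.1335.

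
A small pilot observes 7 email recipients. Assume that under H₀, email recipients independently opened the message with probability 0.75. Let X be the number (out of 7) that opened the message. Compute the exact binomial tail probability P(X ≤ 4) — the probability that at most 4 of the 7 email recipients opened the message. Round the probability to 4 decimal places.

X is binomial with n = 7 and p = 0.75.
P(X ≤ 4) = Σ_{j=0}^{4} C(7,j)·0.75^j·0.25^{7−j}.
= 0.000061 + 0.001282 + 0.011536 + 0.057678 + 0.173035 = 0.2436.

P = 0.2436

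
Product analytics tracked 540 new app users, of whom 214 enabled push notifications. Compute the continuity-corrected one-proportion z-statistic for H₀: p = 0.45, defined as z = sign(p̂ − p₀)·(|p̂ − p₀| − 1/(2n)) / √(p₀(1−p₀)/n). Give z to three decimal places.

z = -2.465

With x = 214 successes in n = 540, p̂ = 0.39630. p̂ − p₀ = -0.053704.
Continuity correction 1/(2n) = 1/1080 = 0.000926.
Corrected numerator: |-0.053704| − 0.000926 = 0.052778.
Null standard error: √(0.45·0.55/540) = √0.000458333 = 0.021409.
z = −0.052778/0.021409 = -2.465.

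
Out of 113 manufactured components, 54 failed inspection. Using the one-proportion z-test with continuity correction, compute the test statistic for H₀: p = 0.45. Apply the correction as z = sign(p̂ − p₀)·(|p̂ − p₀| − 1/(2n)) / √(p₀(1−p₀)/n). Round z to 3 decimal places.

p̂ = 54/113 = 0.47788. p̂ − p₀ = 0.027876.
1/(2n) = 0.004425.
Corrected numerator: |0.027876| − 0.004425 = 0.023451.
Under H₀, SE = √(p₀(1−p₀)/n) = √(0.45·0.55/113) = √0.002190265 = 0.046800.
z = +0.023451/0.046800 = 0.501.

z = 0.501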